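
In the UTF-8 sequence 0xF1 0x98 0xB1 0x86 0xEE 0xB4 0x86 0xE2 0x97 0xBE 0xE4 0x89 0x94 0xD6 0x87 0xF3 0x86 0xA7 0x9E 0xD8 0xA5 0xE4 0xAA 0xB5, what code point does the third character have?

Offset 0: leading byte 0xF1 = 11110001 → 4-byte char #1 = F1 98 B1 86.
Offset 4: leading byte 0xEE = 11101110 → 3-byte char #2 = EE B4 86.
Offset 7: leading byte 0xE2 = 11100010 → 3-byte char #3 = E2 97 BE.
Leading byte 0xE2 = 11100010 matches 1110xxxx → 3-byte sequence.
Byte 1: 0xE2 = 11100010, payload 0010 (4 bits).
Byte 2: 0x97 = 10010111 (10xxxxxx ✓), payload 010111.
Byte 3: 0xBE = 10111110 (10xxxxxx ✓), payload 111110.
Concatenate: 0010010111111110 = 0x25FE (16 bits → U+25FE).

U+25FE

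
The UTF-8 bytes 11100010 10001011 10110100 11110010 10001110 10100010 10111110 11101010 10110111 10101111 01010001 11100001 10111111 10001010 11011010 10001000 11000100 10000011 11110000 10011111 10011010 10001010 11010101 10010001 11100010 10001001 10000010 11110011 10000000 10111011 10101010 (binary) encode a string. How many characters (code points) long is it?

Byte at offset 0: 0xE2 = 11100010 → 3-byte char (#1). Advance 3.
Byte at offset 3: 0xF2 = 11110010 → 4-byte char (#2). Advance 4.
Byte at offset 7: 0xEA = 11101010 → 3-byte char (#3). Advance 3.
Byte at offset 10: 0x51 = 01010001 → 1-byte char (#4). Advance 1.
Byte at offset 11: 0xE1 = 11100001 → 3-byte char (#5). Advance 3.
Byte at offset 14: 0xDA = 11011010 → 2-byte char (#6). Advance 2.
Byte at offset 16: 0xC4 = 11000100 → 2-byte char (#7). Advance 2.
Byte at offset 18: 0xF0 = 11110000 → 4-byte char (#8). Advance 4.
Byte at offset 22: 0xD5 = 11010101 → 2-byte char (#9). Advance 2.
Byte at offset 24: 0xE2 = 11100010 → 3-byte char (#10). Advance 3.
Byte at offset 27: 0xF3 = 11110011 → 4-byte char (#11). Advance 4.
Reached end at offset 31 after 11 code points.

11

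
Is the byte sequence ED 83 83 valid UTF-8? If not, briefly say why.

valid

Leading byte 0xED = 11101101 → 3-byte form.
Continuation bytes 0x83=10000011, 0x83=10000011 all match 10xxxxxx.
Decoded value 0xD0C3 is ≥ 0x800 (shortest form) and not a surrogate.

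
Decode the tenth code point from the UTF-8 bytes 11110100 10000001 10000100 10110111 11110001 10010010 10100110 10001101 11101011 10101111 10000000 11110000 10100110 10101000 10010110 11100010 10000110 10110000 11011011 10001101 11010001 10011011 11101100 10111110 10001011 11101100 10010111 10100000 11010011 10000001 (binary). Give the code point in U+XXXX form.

U+04C1

Offset 0: leading byte 0xF4 = 11110100 → 4-byte char #1 = F4 81 84 B7.
Offset 4: leading byte 0xF1 = 11110001 → 4-byte char #2 = F1 92 A6 8D.
Offset 8: leading byte 0xEB = 11101011 → 3-byte char #3 = EB AF 80.
Offset 11: leading byte 0xF0 = 11110000 → 4-byte char #4 = F0 A6 A8 96.
Offset 15: leading byte 0xE2 = 11100010 → 3-byte char #5 = E2 86 B0.
Offset 18: leading byte 0xDB = 11011011 → 2-byte char #6 = DB 8D.
Offset 20: leading byte 0xD1 = 11010001 → 2-byte char #7 = D1 9B.
Offset 22: leading byte 0xEC = 11101100 → 3-byte char #8 = EC BE 8B.
Offset 25: leading byte 0xEC = 11101100 → 3-byte char #9 = EC 97 A0.
Offset 28: leading byte 0xD3 = 11010011 → 2-byte char #10 = D3 81.
Leading byte 0xD3 = 11010011 matches 110xxxxx → 2-byte sequence.
Byte 1: 0xD3 = 11010011, payload 10011 (5 bits).
Byte 2: 0x81 = 10000001 (10xxxxxx ✓), payload 000001.
Concatenate: 10011000001 = 0x4C1 (11 bits → U+04C1).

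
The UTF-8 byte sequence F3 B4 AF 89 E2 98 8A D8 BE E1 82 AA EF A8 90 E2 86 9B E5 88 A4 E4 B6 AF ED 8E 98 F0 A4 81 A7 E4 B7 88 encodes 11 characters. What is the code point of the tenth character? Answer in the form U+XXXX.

Offset 0: leading byte 0xF3 = 11110011 → 4-byte char #1 = F3 B4 AF 89.
Offset 4: leading byte 0xE2 = 11100010 → 3-byte char #2 = E2 98 8A.
Offset 7: leading byte 0xD8 = 11011000 → 2-byte char #3 = D8 BE.
Offset 9: leading byte 0xE1 = 11100001 → 3-byte char #4 = E1 82 AA.
Offset 12: leading byte 0xEF = 11101111 → 3-byte char #5 = EF A8 90.
Offset 15: leading byte 0xE2 = 11100010 → 3-byte char #6 = E2 86 9B.
Offset 18: leading byte 0xE5 = 11100101 → 3-byte char #7 = E5 88 A4.
Offset 21: leading byte 0xE4 = 11100100 → 3-byte char #8 = E4 B6 AF.
Offset 24: leading byte 0xED = 11101101 → 3-byte char #9 = ED 8E 98.
Offset 27: leading byte 0xF0 = 11110000 → 4-byte char #10 = F0 A4 81 A7.
Leading byte 0xF0 = 11110000 matches 11110xxx → 4-byte sequence.
Byte 1: 0xF0 = 11110000, payload 000 (3 bits).
Byte 2: 0xA4 = 10100100 (10xxxxxx ✓), payload 100100.
Byte 3: 0x81 = 10000001 (10xxxxxx ✓), payload 000001.
Byte 4: 0xA7 = 10100111 (10xxxxxx ✓), payload 100111.
Concatenate: 000100100000001100111 = 0x24067 (21 bits → U+24067).

U+24067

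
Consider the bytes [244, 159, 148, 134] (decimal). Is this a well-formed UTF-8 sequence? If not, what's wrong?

Leading byte 0xF4 = 11110100 → 4-byte form.
Payload = 0x11F506, which exceeds U+10FFFF, the maximum Unicode code point. (Leading bytes F5–FF, or F4 followed by ≥ 0x90, are invalid.)

invalid (encodes a value above U+10FFFF)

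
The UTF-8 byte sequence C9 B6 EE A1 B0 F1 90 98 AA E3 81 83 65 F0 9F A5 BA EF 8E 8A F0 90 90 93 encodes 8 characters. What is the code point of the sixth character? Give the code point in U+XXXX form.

U+1F97A

Offset 0: leading byte 0xC9 = 11001001 → 2-byte char #1 = C9 B6.
Offset 2: leading byte 0xEE = 11101110 → 3-byte char #2 = EE A1 B0.
Offset 5: leading byte 0xF1 = 11110001 → 4-byte char #3 = F1 90 98 AA.
Offset 9: leading byte 0xE3 = 11100011 → 3-byte char #4 = E3 81 83.
Offset 12: leading byte 0x65 = 01100101 → 1-byte char #5 = 65.
Offset 13: leading byte 0xF0 = 11110000 → 4-byte char #6 = F0 9F A5 BA.
Leading byte 0xF0 = 11110000 matches 11110xxx → 4-byte sequence.
Byte 1: 0xF0 = 11110000, payload 000 (3 bits).
Byte 2: 0x9F = 10011111 (10xxxxxx ✓), payload 011111.
Byte 3: 0xA5 = 10100101 (10xxxxxx ✓), payload 100101.
Byte 4: 0xBA = 10111010 (10xxxxxx ✓), payload 111010.
Concatenate: 000011111100101111010 = 0x1F97A (21 bits → U+1F97A).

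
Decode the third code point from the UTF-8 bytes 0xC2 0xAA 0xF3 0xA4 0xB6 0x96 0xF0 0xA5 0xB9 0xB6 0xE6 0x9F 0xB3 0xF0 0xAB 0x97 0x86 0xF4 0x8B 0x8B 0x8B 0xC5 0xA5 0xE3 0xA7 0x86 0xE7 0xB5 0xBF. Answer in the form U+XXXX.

Offset 0: leading byte 0xC2 = 11000010 → 2-byte char #1 = C2 AA.
Offset 2: leading byte 0xF3 = 11110011 → 4-byte char #2 = F3 A4 B6 96.
Offset 6: leading byte 0xF0 = 11110000 → 4-byte char #3 = F0 A5 B9 B6.
Leading byte 0xF0 = 11110000 matches 11110xxx → 4-byte sequence.
Byte 1: 0xF0 = 11110000, payload 000 (3 bits).
Byte 2: 0xA5 = 10100101 (10xxxxxx ✓), payload 100101.
Byte 3: 0xB9 = 10111001 (10xxxxxx ✓), payload 111001.
Byte 4: 0xB6 = 10110110 (10xxxxxx ✓), payload 110110.
Concatenate: 000100101111001110110 = 0x25E76 (21 bits → U+25E76).

U+25E76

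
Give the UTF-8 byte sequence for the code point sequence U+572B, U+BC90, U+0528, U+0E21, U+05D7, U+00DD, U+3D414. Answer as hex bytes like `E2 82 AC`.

E5 9C AB EB B2 90 D4 A8 E0 B8 A1 D7 97 C3 9D F0 BD 90 94

U+572B: 3-byte form → E5 9C AB.
U+BC90: 3-byte form → EB B2 90.
U+0528: 2-byte form → D4 A8.
U+0E21: 3-byte form → E0 B8 A1.
U+05D7: 2-byte form → D7 97.
U+00DD: 2-byte form → C3 9D.
U+3D414: 4-byte form → F0 BD 90 94.
Concatenated (19 bytes): E5 9C AB EB B2 90 D4 A8 E0 B8 A1 D7 97 C3 9D F0 BD 90 94.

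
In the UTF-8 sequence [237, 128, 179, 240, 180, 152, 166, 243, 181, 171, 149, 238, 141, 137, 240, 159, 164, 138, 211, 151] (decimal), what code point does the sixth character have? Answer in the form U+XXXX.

Offset 0: leading byte 0xED = 11101101 → 3-byte char #1 = ED 80 B3.
Offset 3: leading byte 0xF0 = 11110000 → 4-byte char #2 = F0 B4 98 A6.
Offset 7: leading byte 0xF3 = 11110011 → 4-byte char #3 = F3 B5 AB 95.
Offset 11: leading byte 0xEE = 11101110 → 3-byte char #4 = EE 8D 89.
Offset 14: leading byte 0xF0 = 11110000 → 4-byte char #5 = F0 9F A4 8A.
Offset 18: leading byte 0xD3 = 11010011 → 2-byte char #6 = D3 97.
Leading byte 0xD3 = 11010011 matches 110xxxxx → 2-byte sequence.
Byte 1: 0xD3 = 11010011, payload 10011 (5 bits).
Byte 2: 0x97 = 10010111 (10xxxxxx ✓), payload 010111.
Concatenate: 10011010111 = 0x4D7 (11 bits → U+04D7).

U+04D7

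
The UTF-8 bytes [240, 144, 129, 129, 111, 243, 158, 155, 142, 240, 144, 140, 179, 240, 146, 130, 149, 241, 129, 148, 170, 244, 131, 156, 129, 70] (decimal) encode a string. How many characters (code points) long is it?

8

Byte at offset 0: 0xF0 = 11110000 → 4-byte char (#1). Advance 4.
Byte at offset 4: 0x6F = 01101111 → 1-byte char (#2). Advance 1.
Byte at offset 5: 0xF3 = 11110011 → 4-byte char (#3). Advance 4.
Byte at offset 9: 0xF0 = 11110000 → 4-byte char (#4). Advance 4.
Byte at offset 13: 0xF0 = 11110000 → 4-byte char (#5). Advance 4.
Byte at offset 17: 0xF1 = 11110001 → 4-byte char (#6). Advance 4.
Byte at offset 21: 0xF4 = 11110100 → 4-byte char (#7). Advance 4.
Byte at offset 25: 0x46 = 01000110 → 1-byte char (#8). Advance 1.
Reached end at offset 26 after 8 code points.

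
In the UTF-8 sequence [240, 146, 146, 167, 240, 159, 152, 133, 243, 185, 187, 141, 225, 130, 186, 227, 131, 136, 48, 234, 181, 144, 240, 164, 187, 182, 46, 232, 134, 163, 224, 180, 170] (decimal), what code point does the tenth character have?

Offset 0: leading byte 0xF0 = 11110000 → 4-byte char #1 = F0 92 92 A7.
Offset 4: leading byte 0xF0 = 11110000 → 4-byte char #2 = F0 9F 98 85.
Offset 8: leading byte 0xF3 = 11110011 → 4-byte char #3 = F3 B9 BB 8D.
Offset 12: leading byte 0xE1 = 11100001 → 3-byte char #4 = E1 82 BA.
Offset 15: leading byte 0xE3 = 11100011 → 3-byte char #5 = E3 83 88.
Offset 18: leading byte 0x30 = 00110000 → 1-byte char #6 = 30.
Offset 19: leading byte 0xEA = 11101010 → 3-byte char #7 = EA B5 90.
Offset 22: leading byte 0xF0 = 11110000 → 4-byte char #8 = F0 A4 BB B6.
Offset 26: leading byte 0x2E = 00101110 → 1-byte char #9 = 2E.
Offset 27: leading byte 0xE8 = 11101000 → 3-byte char #10 = E8 86 A3.
Leading byte 0xE8 = 11101000 matches 1110xxxx → 3-byte sequence.
Byte 1: 0xE8 = 11101000, payload 1000 (4 bits).
Byte 2: 0x86 = 10000110 (10xxxxxx ✓), payload 000110.
Byte 3: 0xA3 = 10100011 (10xxxxxx ✓), payload 100011.
Concatenate: 1000000110100011 = 0x81A3 (16 bits → U+81A3).

U+81A3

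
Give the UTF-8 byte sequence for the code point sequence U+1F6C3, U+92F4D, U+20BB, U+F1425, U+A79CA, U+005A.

F0 9F 9B 83 F2 92 BD 8D E2 82 BB F3 B1 90 A5 F2 A7 A7 8A 5A

U+1F6C3: 4-byte form → F0 9F 9B 83.
U+92F4D: 4-byte form → F2 92 BD 8D.
U+20BB: 3-byte form → E2 82 BB.
U+F1425: 4-byte form → F3 B1 90 A5.
U+A79CA: 4-byte form → F2 A7 A7 8A.
U+005A: 1-byte form → 5A.
Concatenated (20 bytes): F0 9F 9B 83 F2 92 BD 8D E2 82 BB F3 B1 90 A5 F2 A7 A7 8A 5A.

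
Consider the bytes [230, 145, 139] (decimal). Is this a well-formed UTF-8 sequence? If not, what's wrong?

valid

Leading byte 0xE6 = 11100110 → 3-byte form.
Continuation bytes 0x91=10010001, 0x8B=10001011 all match 10xxxxxx.
Decoded value 0x644B is ≥ 0x800 (shortest form) and not a surrogate.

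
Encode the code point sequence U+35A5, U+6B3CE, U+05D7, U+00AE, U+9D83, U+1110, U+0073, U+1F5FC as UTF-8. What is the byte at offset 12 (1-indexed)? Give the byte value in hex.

1-indexed offset 12 is 0-indexed offset 11.
U+35A5 → 3-byte form E3 96 A5 at offsets 0–2.
U+6B3CE → 4-byte form F1 AB 8F 8E at offsets 3–6.
U+05D7 → 2-byte form D7 97 at offsets 7–8.
U+00AE → 2-byte form C2 AE at offsets 9–10.
U+9D83 → 3-byte form E9 B6 83 at offsets 11–13.
Offset 11 falls in char 5's range; it's byte 1 of E9 B6 83 = 0xE9.

0xE9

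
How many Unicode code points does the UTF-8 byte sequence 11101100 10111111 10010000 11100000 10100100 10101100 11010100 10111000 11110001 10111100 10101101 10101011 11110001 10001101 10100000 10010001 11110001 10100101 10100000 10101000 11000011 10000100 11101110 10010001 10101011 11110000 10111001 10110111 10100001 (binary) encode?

9

Byte at offset 0: 0xEC = 11101100 → 3-byte char (#1). Advance 3.
Byte at offset 3: 0xE0 = 11100000 → 3-byte char (#2). Advance 3.
Byte at offset 6: 0xD4 = 11010100 → 2-byte char (#3). Advance 2.
Byte at offset 8: 0xF1 = 11110001 → 4-byte char (#4). Advance 4.
Byte at offset 12: 0xF1 = 11110001 → 4-byte char (#5). Advance 4.
Byte at offset 16: 0xF1 = 11110001 → 4-byte char (#6). Advance 4.
Byte at offset 20: 0xC3 = 11000011 → 2-byte char (#7). Advance 2.
Byte at offset 22: 0xEE = 11101110 → 3-byte char (#8). Advance 3.
Byte at offset 25: 0xF0 = 11110000 → 4-byte char (#9). Advance 4.
Reached end at offset 29 after 9 code points.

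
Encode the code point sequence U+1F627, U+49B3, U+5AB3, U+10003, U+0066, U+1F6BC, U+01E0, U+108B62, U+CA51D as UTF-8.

U+1F627: 4-byte form → F0 9F 98 A7.
U+49B3: 3-byte form → E4 A6 B3.
U+5AB3: 3-byte form → E5 AA B3.
U+10003: 4-byte form → F0 90 80 83.
U+0066: 1-byte form → 66.
U+1F6BC: 4-byte form → F0 9F 9A BC.
U+01E0: 2-byte form → C7 A0.
U+108B62: 4-byte form → F4 88 AD A2.
U+CA51D: 4-byte form → F3 8A 94 9D.
Concatenated (29 bytes): F0 9F 98 A7 E4 A6 B3 E5 AA B3 F0 90 80 83 66 F0 9F 9A BC C7 A0 F4 88 AD A2 F3 8A 94 9D.

F0 9F 98 A7 E4 A6 B3 E5 AA B3 F0 90 80 83 66 F0 9F 9A BC C7 A0 F4 88 AD A2 F3 8A 94 9D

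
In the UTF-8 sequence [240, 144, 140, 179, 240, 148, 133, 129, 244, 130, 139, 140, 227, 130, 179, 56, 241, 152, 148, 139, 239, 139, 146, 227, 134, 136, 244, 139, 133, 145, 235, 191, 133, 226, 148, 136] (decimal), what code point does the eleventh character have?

Offset 0: leading byte 0xF0 = 11110000 → 4-byte char #1 = F0 90 8C B3.
Offset 4: leading byte 0xF0 = 11110000 → 4-byte char #2 = F0 94 85 81.
Offset 8: leading byte 0xF4 = 11110100 → 4-byte char #3 = F4 82 8B 8C.
Offset 12: leading byte 0xE3 = 11100011 → 3-byte char #4 = E3 82 B3.
Offset 15: leading byte 0x38 = 00111000 → 1-byte char #5 = 38.
Offset 16: leading byte 0xF1 = 11110001 → 4-byte char #6 = F1 98 94 8B.
Offset 20: leading byte 0xEF = 11101111 → 3-byte char #7 = EF 8B 92.
Offset 23: leading byte 0xE3 = 11100011 → 3-byte char #8 = E3 86 88.
Offset 26: leading byte 0xF4 = 11110100 → 4-byte char #9 = F4 8B 85 91.
Offset 30: leading byte 0xEB = 11101011 → 3-byte char #10 = EB BF 85.
Offset 33: leading byte 0xE2 = 11100010 → 3-byte char #11 = E2 94 88.
Leading byte 0xE2 = 11100010 matches 1110xxxx → 3-byte sequence.
Byte 1: 0xE2 = 11100010, payload 0010 (4 bits).
Byte 2: 0x94 = 10010100 (10xxxxxx ✓), payload 010100.
Byte 3: 0x88 = 10001000 (10xxxxxx ✓), payload 001000.
Concatenate: 0010010100001000 = 0x2508 (16 bits → U+2508).

U+2508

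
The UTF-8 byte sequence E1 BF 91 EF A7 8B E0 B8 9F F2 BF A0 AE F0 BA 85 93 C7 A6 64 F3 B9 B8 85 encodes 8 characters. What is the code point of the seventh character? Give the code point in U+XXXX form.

Offset 0: leading byte 0xE1 = 11100001 → 3-byte char #1 = E1 BF 91.
Offset 3: leading byte 0xEF = 11101111 → 3-byte char #2 = EF A7 8B.
Offset 6: leading byte 0xE0 = 11100000 → 3-byte char #3 = E0 B8 9F.
Offset 9: leading byte 0xF2 = 11110010 → 4-byte char #4 = F2 BF A0 AE.
Offset 13: leading byte 0xF0 = 11110000 → 4-byte char #5 = F0 BA 85 93.
Offset 17: leading byte 0xC7 = 11000111 → 2-byte char #6 = C7 A6.
Offset 19: leading byte 0x64 = 01100100 → 1-byte char #7 = 64.
Leading byte 0x64 = 01100100 matches 0xxxxxxx → 1-byte sequence.
Byte 1: 0x64 = 01100100, payload 1100100 (7 bits).
Concatenate: 1100100 = 0x64 (7 bits → U+0064).

U+0064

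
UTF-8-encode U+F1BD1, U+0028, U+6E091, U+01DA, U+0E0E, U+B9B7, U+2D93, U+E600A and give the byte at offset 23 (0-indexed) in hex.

0x8A

U+F1BD1 → 4-byte form F3 B1 AF 91 at offsets 0–3.
U+0028 → 1-byte form 28 at offsets 4–4.
U+6E091 → 4-byte form F1 AE 82 91 at offsets 5–8.
U+01DA → 2-byte form C7 9A at offsets 9–10.
U+0E0E → 3-byte form E0 B8 8E at offsets 11–13.
U+B9B7 → 3-byte form EB A6 B7 at offsets 14–16.
U+2D93 → 3-byte form E2 B6 93 at offsets 17–19.
U+E600A → 4-byte form F3 A6 80 8A at offsets 20–23.
Offset 23 falls in char 8's range; it's byte 4 of F3 A6 80 8A = 0x8A.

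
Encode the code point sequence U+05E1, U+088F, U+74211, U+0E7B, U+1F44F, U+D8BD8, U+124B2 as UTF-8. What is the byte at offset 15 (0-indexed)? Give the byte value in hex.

0x8F

U+05E1 → 2-byte form D7 A1 at offsets 0–1.
U+088F → 3-byte form E0 A2 8F at offsets 2–4.
U+74211 → 4-byte form F1 B4 88 91 at offsets 5–8.
U+0E7B → 3-byte form E0 B9 BB at offsets 9–11.
U+1F44F → 4-byte form F0 9F 91 8F at offsets 12–15.
Offset 15 falls in char 5's range; it's byte 4 of F0 9F 91 8F = 0x8F.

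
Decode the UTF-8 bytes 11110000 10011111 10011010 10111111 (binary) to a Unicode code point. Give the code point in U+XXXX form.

U+1F6BF

Leading byte 0xF0 = 11110000 matches 11110xxx → 4-byte sequence.
Byte 1: 0xF0 = 11110000, payload 000 (3 bits).
Byte 2: 0x9F = 10011111 (10xxxxxx ✓), payload 011111.
Byte 3: 0x9A = 10011010 (10xxxxxx ✓), payload 011010.
Byte 4: 0xBF = 10111111 (10xxxxxx ✓), payload 111111.
Concatenate: 000011111011010111111 = 0x1F6BF (21 bits → U+1F6BF).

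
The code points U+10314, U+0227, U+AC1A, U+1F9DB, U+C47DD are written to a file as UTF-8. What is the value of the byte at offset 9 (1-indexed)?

0x9A

1-indexed offset 9 is 0-indexed offset 8.
U+10314 → 4-byte form F0 90 8C 94 at offsets 0–3.
U+0227 → 2-byte form C8 A7 at offsets 4–5.
U+AC1A → 3-byte form EA B0 9A at offsets 6–8.
Offset 8 falls in char 3's range; it's byte 3 of EA B0 9A = 0x9A.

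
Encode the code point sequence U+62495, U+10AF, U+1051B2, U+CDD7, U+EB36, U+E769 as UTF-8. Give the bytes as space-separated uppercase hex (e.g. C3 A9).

U+62495: 4-byte form → F1 A2 92 95.
U+10AF: 3-byte form → E1 82 AF.
U+1051B2: 4-byte form → F4 85 86 B2.
U+CDD7: 3-byte form → EC B7 97.
U+EB36: 3-byte form → EE AC B6.
U+E769: 3-byte form → EE 9D A9.
Concatenated (20 bytes): F1 A2 92 95 E1 82 AF F4 85 86 B2 EC B7 97 EE AC B6 EE 9D A9.

F1 A2 92 95 E1 82 AF F4 85 86 B2 EC B7 97 EE AC B6 EE 9D A9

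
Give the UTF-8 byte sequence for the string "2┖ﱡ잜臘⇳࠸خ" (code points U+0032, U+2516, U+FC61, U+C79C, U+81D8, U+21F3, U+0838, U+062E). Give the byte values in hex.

32 E2 94 96 EF B1 A1 EC 9E 9C E8 87 98 E2 87 B3 E0 A0 B8 D8 AE

U+0032: 1-byte form → 32.
U+2516: 3-byte form → E2 94 96.
U+FC61: 3-byte form → EF B1 A1.
U+C79C: 3-byte form → EC 9E 9C.
U+81D8: 3-byte form → E8 87 98.
U+21F3: 3-byte form → E2 87 B3.
U+0838: 3-byte form → E0 A0 B8.
U+062E: 2-byte form → D8 AE.
Concatenated (21 bytes): 32 E2 94 96 EF B1 A1 EC 9E 9C E8 87 98 E2 87 B3 E0 A0 B8 D8 AE.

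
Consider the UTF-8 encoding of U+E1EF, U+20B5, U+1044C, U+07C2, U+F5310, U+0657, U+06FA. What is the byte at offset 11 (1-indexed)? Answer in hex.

1-indexed offset 11 is 0-indexed offset 10.
U+E1EF → 3-byte form EE 87 AF at offsets 0–2.
U+20B5 → 3-byte form E2 82 B5 at offsets 3–5.
U+1044C → 4-byte form F0 90 91 8C at offsets 6–9.
U+07C2 → 2-byte form DF 82 at offsets 10–11.
Offset 10 falls in char 4's range; it's byte 1 of DF 82 = 0xDF.

0xDF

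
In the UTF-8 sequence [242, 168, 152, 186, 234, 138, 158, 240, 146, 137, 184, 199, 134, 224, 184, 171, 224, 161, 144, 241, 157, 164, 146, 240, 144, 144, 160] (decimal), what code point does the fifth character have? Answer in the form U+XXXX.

Offset 0: leading byte 0xF2 = 11110010 → 4-byte char #1 = F2 A8 98 BA.
Offset 4: leading byte 0xEA = 11101010 → 3-byte char #2 = EA 8A 9E.
Offset 7: leading byte 0xF0 = 11110000 → 4-byte char #3 = F0 92 89 B8.
Offset 11: leading byte 0xC7 = 11000111 → 2-byte char #4 = C7 86.
Offset 13: leading byte 0xE0 = 11100000 → 3-byte char #5 = E0 B8 AB.
Leading byte 0xE0 = 11100000 matches 1110xxxx → 3-byte sequence.
Byte 1: 0xE0 = 11100000, payload 0000 (4 bits).
Byte 2: 0xB8 = 10111000 (10xxxxxx ✓), payload 111000.
Byte 3: 0xAB = 10101011 (10xxxxxx ✓), payload 101011.
Concatenate: 0000111000101011 = 0xE2B (16 bits → U+0E2B).

U+0E2B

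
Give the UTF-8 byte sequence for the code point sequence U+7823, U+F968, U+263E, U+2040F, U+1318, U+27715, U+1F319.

U+7823: 3-byte form → E7 A0 A3.
U+F968: 3-byte form → EF A5 A8.
U+263E: 3-byte form → E2 98 BE.
U+2040F: 4-byte form → F0 A0 90 8F.
U+1318: 3-byte form → E1 8C 98.
U+27715: 4-byte form → F0 A7 9C 95.
U+1F319: 4-byte form → F0 9F 8C 99.
Concatenated (24 bytes): E7 A0 A3 EF A5 A8 E2 98 BE F0 A0 90 8F E1 8C 98 F0 A7 9C 95 F0 9F 8C 99.

E7 A0 A3 EF A5 A8 E2 98 BE F0 A0 90 8F E1 8C 98 F0 A7 9C 95 F0 9F 8C 99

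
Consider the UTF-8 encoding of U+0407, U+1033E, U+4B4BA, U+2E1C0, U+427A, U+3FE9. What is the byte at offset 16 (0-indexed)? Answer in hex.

0xBA

U+0407 → 2-byte form D0 87 at offsets 0–1.
U+1033E → 4-byte form F0 90 8C BE at offsets 2–5.
U+4B4BA → 4-byte form F1 8B 92 BA at offsets 6–9.
U+2E1C0 → 4-byte form F0 AE 87 80 at offsets 10–13.
U+427A → 3-byte form E4 89 BA at offsets 14–16.
Offset 16 falls in char 5's range; it's byte 3 of E4 89 BA = 0xBA.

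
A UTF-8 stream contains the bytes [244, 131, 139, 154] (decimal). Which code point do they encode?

U+1032DA

Leading byte 0xF4 = 11110100 matches 11110xxx → 4-byte sequence.
Byte 1: 0xF4 = 11110100, payload 100 (3 bits).
Byte 2: 0x83 = 10000011 (10xxxxxx ✓), payload 000011.
Byte 3: 0x8B = 10001011 (10xxxxxx ✓), payload 001011.
Byte 4: 0x9A = 10011010 (10xxxxxx ✓), payload 011010.
Concatenate: 100000011001011011010 = 0x1032DA (21 bits → U+1032DA).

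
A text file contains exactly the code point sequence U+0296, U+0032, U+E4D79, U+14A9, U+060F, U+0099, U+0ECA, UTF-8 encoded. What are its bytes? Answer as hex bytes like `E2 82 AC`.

U+0296: 2-byte form → CA 96.
U+0032: 1-byte form → 32.
U+E4D79: 4-byte form → F3 A4 B5 B9.
U+14A9: 3-byte form → E1 92 A9.
U+060F: 2-byte form → D8 8F.
U+0099: 2-byte form → C2 99.
U+0ECA: 3-byte form → E0 BB 8A.
Concatenated (17 bytes): CA 96 32 F3 A4 B5 B9 E1 92 A9 D8 8F C2 99 E0 BB 8A.

CA 96 32 F3 A4 B5 B9 E1 92 A9 D8 8F C2 99 E0 BB 8A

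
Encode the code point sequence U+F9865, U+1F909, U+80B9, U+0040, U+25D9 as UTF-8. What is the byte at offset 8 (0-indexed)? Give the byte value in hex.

0xE8

U+F9865 → 4-byte form F3 B9 A1 A5 at offsets 0–3.
U+1F909 → 4-byte form F0 9F A4 89 at offsets 4–7.
U+80B9 → 3-byte form E8 82 B9 at offsets 8–10.
Offset 8 falls in char 3's range; it's byte 1 of E8 82 B9 = 0xE8.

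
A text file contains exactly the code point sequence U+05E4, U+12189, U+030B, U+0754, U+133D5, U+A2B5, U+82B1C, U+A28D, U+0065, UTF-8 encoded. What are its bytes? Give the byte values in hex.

D7 A4 F0 92 86 89 CC 8B DD 94 F0 93 8F 95 EA 8A B5 F2 82 AC 9C EA 8A 8D 65

U+05E4: 2-byte form → D7 A4.
U+12189: 4-byte form → F0 92 86 89.
U+030B: 2-byte form → CC 8B.
U+0754: 2-byte form → DD 94.
U+133D5: 4-byte form → F0 93 8F 95.
U+A2B5: 3-byte form → EA 8A B5.
U+82B1C: 4-byte form → F2 82 AC 9C.
U+A28D: 3-byte form → EA 8A 8D.
U+0065: 1-byte form → 65.
Concatenated (25 bytes): D7 A4 F0 92 86 89 CC 8B DD 94 F0 93 8F 95 EA 8A B5 F2 82 AC 9C EA 8A 8D 65.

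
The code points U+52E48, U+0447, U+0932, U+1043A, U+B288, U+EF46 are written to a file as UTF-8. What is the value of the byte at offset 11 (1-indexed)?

0x90

1-indexed offset 11 is 0-indexed offset 10.
U+52E48 → 4-byte form F1 92 B9 88 at offsets 0–3.
U+0447 → 2-byte form D1 87 at offsets 4–5.
U+0932 → 3-byte form E0 A4 B2 at offsets 6–8.
U+1043A → 4-byte form F0 90 90 BA at offsets 9–12.
Offset 10 falls in char 4's range; it's byte 2 of F0 90 90 BA = 0x90.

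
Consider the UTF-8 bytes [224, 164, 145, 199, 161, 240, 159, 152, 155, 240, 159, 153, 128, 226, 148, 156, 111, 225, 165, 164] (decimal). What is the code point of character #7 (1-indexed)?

Offset 0: leading byte 0xE0 = 11100000 → 3-byte char #1 = E0 A4 91.
Offset 3: leading byte 0xC7 = 11000111 → 2-byte char #2 = C7 A1.
Offset 5: leading byte 0xF0 = 11110000 → 4-byte char #3 = F0 9F 98 9B.
Offset 9: leading byte 0xF0 = 11110000 → 4-byte char #4 = F0 9F 99 80.
Offset 13: leading byte 0xE2 = 11100010 → 3-byte char #5 = E2 94 9C.
Offset 16: leading byte 0x6F = 01101111 → 1-byte char #6 = 6F.
Offset 17: leading byte 0xE1 = 11100001 → 3-byte char #7 = E1 A5 A4.
Leading byte 0xE1 = 11100001 matches 1110xxxx → 3-byte sequence.
Byte 1: 0xE1 = 11100001, payload 0001 (4 bits).
Byte 2: 0xA5 = 10100101 (10xxxxxx ✓), payload 100101.
Byte 3: 0xA4 = 10100100 (10xxxxxx ✓), payload 100100.
Concatenate: 0001100101100100 = 0x1964 (16 bits → U+1964).

U+1964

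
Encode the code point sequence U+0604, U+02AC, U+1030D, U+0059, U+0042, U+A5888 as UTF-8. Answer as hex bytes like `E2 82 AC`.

U+0604: 2-byte form → D8 84.
U+02AC: 2-byte form → CA AC.
U+1030D: 4-byte form → F0 90 8C 8D.
U+0059: 1-byte form → 59.
U+0042: 1-byte form → 42.
U+A5888: 4-byte form → F2 A5 A2 88.
Concatenated (14 bytes): D8 84 CA AC F0 90 8C 8D 59 42 F2 A5 A2 88.

D8 84 CA AC F0 90 8C 8D 59 42 F2 A5 A2 88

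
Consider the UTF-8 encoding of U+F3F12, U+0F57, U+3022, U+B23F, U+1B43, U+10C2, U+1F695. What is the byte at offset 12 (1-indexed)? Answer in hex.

0x88

1-indexed offset 12 is 0-indexed offset 11.
U+F3F12 → 4-byte form F3 B3 BC 92 at offsets 0–3.
U+0F57 → 3-byte form E0 BD 97 at offsets 4–6.
U+3022 → 3-byte form E3 80 A2 at offsets 7–9.
U+B23F → 3-byte form EB 88 BF at offsets 10–12.
Offset 11 falls in char 4's range; it's byte 2 of EB 88 BF = 0x88.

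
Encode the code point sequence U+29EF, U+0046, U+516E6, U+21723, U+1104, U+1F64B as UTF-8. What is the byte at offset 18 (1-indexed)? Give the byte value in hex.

0x99

1-indexed offset 18 is 0-indexed offset 17.
U+29EF → 3-byte form E2 A7 AF at offsets 0–2.
U+0046 → 1-byte form 46 at offsets 3–3.
U+516E6 → 4-byte form F1 91 9B A6 at offsets 4–7.
U+21723 → 4-byte form F0 A1 9C A3 at offsets 8–11.
U+1104 → 3-byte form E1 84 84 at offsets 12–14.
U+1F64B → 4-byte form F0 9F 99 8B at offsets 15–18.
Offset 17 falls in char 6's range; it's byte 3 of F0 9F 99 8B = 0x99.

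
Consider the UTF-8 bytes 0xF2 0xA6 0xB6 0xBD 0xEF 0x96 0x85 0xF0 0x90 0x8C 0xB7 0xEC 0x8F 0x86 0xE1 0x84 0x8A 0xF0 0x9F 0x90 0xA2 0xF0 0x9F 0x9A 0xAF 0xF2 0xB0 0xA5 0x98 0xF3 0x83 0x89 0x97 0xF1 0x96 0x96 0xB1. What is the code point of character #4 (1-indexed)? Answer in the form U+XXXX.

U+C3C6

Offset 0: leading byte 0xF2 = 11110010 → 4-byte char #1 = F2 A6 B6 BD.
Offset 4: leading byte 0xEF = 11101111 → 3-byte char #2 = EF 96 85.
Offset 7: leading byte 0xF0 = 11110000 → 4-byte char #3 = F0 90 8C B7.
Offset 11: leading byte 0xEC = 11101100 → 3-byte char #4 = EC 8F 86.
Leading byte 0xEC = 11101100 matches 1110xxxx → 3-byte sequence.
Byte 1: 0xEC = 11101100, payload 1100 (4 bits).
Byte 2: 0x8F = 10001111 (10xxxxxx ✓), payload 001111.
Byte 3: 0x86 = 10000110 (10xxxxxx ✓), payload 000110.
Concatenate: 1100001111000110 = 0xC3C6 (16 bits → U+C3C6).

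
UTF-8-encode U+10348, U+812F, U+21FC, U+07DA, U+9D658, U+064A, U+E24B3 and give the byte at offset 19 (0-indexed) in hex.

0xA2

U+10348 → 4-byte form F0 90 8D 88 at offsets 0–3.
U+812F → 3-byte form E8 84 AF at offsets 4–6.
U+21FC → 3-byte form E2 87 BC at offsets 7–9.
U+07DA → 2-byte form DF 9A at offsets 10–11.
U+9D658 → 4-byte form F2 9D 99 98 at offsets 12–15.
U+064A → 2-byte form D9 8A at offsets 16–17.
U+E24B3 → 4-byte form F3 A2 92 B3 at offsets 18–21.
Offset 19 falls in char 7's range; it's byte 2 of F3 A2 92 B3 = 0xA2.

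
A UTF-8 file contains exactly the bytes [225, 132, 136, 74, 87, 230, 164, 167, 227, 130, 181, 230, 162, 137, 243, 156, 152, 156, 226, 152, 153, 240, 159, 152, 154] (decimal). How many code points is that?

Byte at offset 0: 0xE1 = 11100001 → 3-byte char (#1). Advance 3.
Byte at offset 3: 0x4A = 01001010 → 1-byte char (#2). Advance 1.
Byte at offset 4: 0x57 = 01010111 → 1-byte char (#3). Advance 1.
Byte at offset 5: 0xE6 = 11100110 → 3-byte char (#4). Advance 3.
Byte at offset 8: 0xE3 = 11100011 → 3-byte char (#5). Advance 3.
Byte at offset 11: 0xE6 = 11100110 → 3-byte char (#6). Advance 3.
Byte at offset 14: 0xF3 = 11110011 → 4-byte char (#7). Advance 4.
Byte at offset 18: 0xE2 = 11100010 → 3-byte char (#8). Advance 3.
Byte at offset 21: 0xF0 = 11110000 → 4-byte char (#9). Advance 4.
Reached end at offset 25 after 9 code points.

9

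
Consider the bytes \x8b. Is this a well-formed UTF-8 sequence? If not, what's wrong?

Byte 0x8B = 10001011 has the form 10xxxxxx — a continuation byte — but there is no preceding leading byte.

invalid (continuation byte with no leading byte)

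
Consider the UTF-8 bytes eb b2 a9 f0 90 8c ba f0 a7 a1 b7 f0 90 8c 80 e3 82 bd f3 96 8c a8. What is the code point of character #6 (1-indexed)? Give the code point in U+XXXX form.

U+D6328

Offset 0: leading byte 0xEB = 11101011 → 3-byte char #1 = EB B2 A9.
Offset 3: leading byte 0xF0 = 11110000 → 4-byte char #2 = F0 90 8C BA.
Offset 7: leading byte 0xF0 = 11110000 → 4-byte char #3 = F0 A7 A1 B7.
Offset 11: leading byte 0xF0 = 11110000 → 4-byte char #4 = F0 90 8C 80.
Offset 15: leading byte 0xE3 = 11100011 → 3-byte char #5 = E3 82 BD.
Offset 18: leading byte 0xF3 = 11110011 → 4-byte char #6 = F3 96 8C A8.
Leading byte 0xF3 = 11110011 matches 11110xxx → 4-byte sequence.
Byte 1: 0xF3 = 11110011, payload 011 (3 bits).
Byte 2: 0x96 = 10010110 (10xxxxxx ✓), payload 010110.
Byte 3: 0x8C = 10001100 (10xxxxxx ✓), payload 001100.
Byte 4: 0xA8 = 10101000 (10xxxxxx ✓), payload 101000.
Concatenate: 011010110001100101000 = 0xD6328 (21 bits → U+D6328).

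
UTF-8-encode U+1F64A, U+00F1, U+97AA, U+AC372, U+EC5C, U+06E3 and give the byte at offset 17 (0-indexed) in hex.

U+1F64A → 4-byte form F0 9F 99 8A at offsets 0–3.
U+00F1 → 2-byte form C3 B1 at offsets 4–5.
U+97AA → 3-byte form E9 9E AA at offsets 6–8.
U+AC372 → 4-byte form F2 AC 8D B2 at offsets 9–12.
U+EC5C → 3-byte form EE B1 9C at offsets 13–15.
U+06E3 → 2-byte form DB A3 at offsets 16–17.
Offset 17 falls in char 6's range; it's byte 2 of DB A3 = 0xA3.

0xA3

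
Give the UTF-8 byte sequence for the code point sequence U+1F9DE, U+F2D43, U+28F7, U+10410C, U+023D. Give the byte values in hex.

U+1F9DE: 4-byte form → F0 9F A7 9E.
U+F2D43: 4-byte form → F3 B2 B5 83.
U+28F7: 3-byte form → E2 A3 B7.
U+10410C: 4-byte form → F4 84 84 8C.
U+023D: 2-byte form → C8 BD.
Concatenated (17 bytes): F0 9F A7 9E F3 B2 B5 83 E2 A3 B7 F4 84 84 8C C8 BD.

F0 9F A7 9E F3 B2 B5 83 E2 A3 B7 F4 84 84 8C C8 BD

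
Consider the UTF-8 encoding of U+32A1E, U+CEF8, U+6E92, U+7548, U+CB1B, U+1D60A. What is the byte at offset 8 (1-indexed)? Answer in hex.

1-indexed offset 8 is 0-indexed offset 7.
U+32A1E → 4-byte form F0 B2 A8 9E at offsets 0–3.
U+CEF8 → 3-byte form EC BB B8 at offsets 4–6.
U+6E92 → 3-byte form E6 BA 92 at offsets 7–9.
Offset 7 falls in char 3's range; it's byte 1 of E6 BA 92 = 0xE6.

0xE6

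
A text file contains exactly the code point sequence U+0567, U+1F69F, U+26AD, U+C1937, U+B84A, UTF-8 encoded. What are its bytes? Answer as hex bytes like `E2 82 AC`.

D5 A7 F0 9F 9A 9F E2 9A AD F3 81 A4 B7 EB A1 8A

U+0567: 2-byte form → D5 A7.
U+1F69F: 4-byte form → F0 9F 9A 9F.
U+26AD: 3-byte form → E2 9A AD.
U+C1937: 4-byte form → F3 81 A4 B7.
U+B84A: 3-byte form → EB A1 8A.
Concatenated (16 bytes): D5 A7 F0 9F 9A 9F E2 9A AD F3 81 A4 B7 EB A1 8A.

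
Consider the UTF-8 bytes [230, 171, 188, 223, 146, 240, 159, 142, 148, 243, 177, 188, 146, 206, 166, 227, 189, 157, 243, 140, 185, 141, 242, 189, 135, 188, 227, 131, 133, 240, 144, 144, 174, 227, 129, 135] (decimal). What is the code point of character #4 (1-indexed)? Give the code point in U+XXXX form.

Offset 0: leading byte 0xE6 = 11100110 → 3-byte char #1 = E6 AB BC.
Offset 3: leading byte 0xDF = 11011111 → 2-byte char #2 = DF 92.
Offset 5: leading byte 0xF0 = 11110000 → 4-byte char #3 = F0 9F 8E 94.
Offset 9: leading byte 0xF3 = 11110011 → 4-byte char #4 = F3 B1 BC 92.
Leading byte 0xF3 = 11110011 matches 11110xxx → 4-byte sequence.
Byte 1: 0xF3 = 11110011, payload 011 (3 bits).
Byte 2: 0xB1 = 10110001 (10xxxxxx ✓), payload 110001.
Byte 3: 0xBC = 10111100 (10xxxxxx ✓), payload 111100.
Byte 4: 0x92 = 10010010 (10xxxxxx ✓), payload 010010.
Concatenate: 011110001111100010010 = 0xF1F12 (21 bits → U+F1F12).

U+F1F12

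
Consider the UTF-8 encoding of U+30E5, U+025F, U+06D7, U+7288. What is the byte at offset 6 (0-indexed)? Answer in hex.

U+30E5 → 3-byte form E3 83 A5 at offsets 0–2.
U+025F → 2-byte form C9 9F at offsets 3–4.
U+06D7 → 2-byte form DB 97 at offsets 5–6.
Offset 6 falls in char 3's range; it's byte 2 of DB 97 = 0x97.

0x97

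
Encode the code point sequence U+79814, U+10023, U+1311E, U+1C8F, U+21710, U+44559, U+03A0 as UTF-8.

U+79814: 4-byte form → F1 B9 A0 94.
U+10023: 4-byte form → F0 90 80 A3.
U+1311E: 4-byte form → F0 93 84 9E.
U+1C8F: 3-byte form → E1 B2 8F.
U+21710: 4-byte form → F0 A1 9C 90.
U+44559: 4-byte form → F1 84 95 99.
U+03A0: 2-byte form → CE A0.
Concatenated (25 bytes): F1 B9 A0 94 F0 90 80 A3 F0 93 84 9E E1 B2 8F F0 A1 9C 90 F1 84 95 99 CE A0.

F1 B9 A0 94 F0 90 80 A3 F0 93 84 9E E1 B2 8F F0 A1 9C 90 F1 84 95 99 CE A0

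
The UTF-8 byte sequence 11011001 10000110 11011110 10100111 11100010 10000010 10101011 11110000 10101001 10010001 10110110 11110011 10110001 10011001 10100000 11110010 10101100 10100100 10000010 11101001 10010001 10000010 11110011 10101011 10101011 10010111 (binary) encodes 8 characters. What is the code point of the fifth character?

U+F1660

Offset 0: leading byte 0xD9 = 11011001 → 2-byte char #1 = D9 86.
Offset 2: leading byte 0xDE = 11011110 → 2-byte char #2 = DE A7.
Offset 4: leading byte 0xE2 = 11100010 → 3-byte char #3 = E2 82 AB.
Offset 7: leading byte 0xF0 = 11110000 → 4-byte char #4 = F0 A9 91 B6.
Offset 11: leading byte 0xF3 = 11110011 → 4-byte char #5 = F3 B1 99 A0.
Leading byte 0xF3 = 11110011 matches 11110xxx → 4-byte sequence.
Byte 1: 0xF3 = 11110011, payload 011 (3 bits).
Byte 2: 0xB1 = 10110001 (10xxxxxx ✓), payload 110001.
Byte 3: 0x99 = 10011001 (10xxxxxx ✓), payload 011001.
Byte 4: 0xA0 = 10100000 (10xxxxxx ✓), payload 100000.
Concatenate: 011110001011001100000 = 0xF1660 (21 bits → U+F1660).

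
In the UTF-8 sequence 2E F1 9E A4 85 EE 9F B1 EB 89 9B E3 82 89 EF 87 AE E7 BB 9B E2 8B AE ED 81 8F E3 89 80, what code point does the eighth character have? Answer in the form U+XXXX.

Offset 0: leading byte 0x2E = 00101110 → 1-byte char #1 = 2E.
Offset 1: leading byte 0xF1 = 11110001 → 4-byte char #2 = F1 9E A4 85.
Offset 5: leading byte 0xEE = 11101110 → 3-byte char #3 = EE 9F B1.
Offset 8: leading byte 0xEB = 11101011 → 3-byte char #4 = EB 89 9B.
Offset 11: leading byte 0xE3 = 11100011 → 3-byte char #5 = E3 82 89.
Offset 14: leading byte 0xEF = 11101111 → 3-byte char #6 = EF 87 AE.
Offset 17: leading byte 0xE7 = 11100111 → 3-byte char #7 = E7 BB 9B.
Offset 20: leading byte 0xE2 = 11100010 → 3-byte char #8 = E2 8B AE.
Leading byte 0xE2 = 11100010 matches 1110xxxx → 3-byte sequence.
Byte 1: 0xE2 = 11100010, payload 0010 (4 bits).
Byte 2: 0x8B = 10001011 (10xxxxxx ✓), payload 001011.
Byte 3: 0xAE = 10101110 (10xxxxxx ✓), payload 101110.
Concatenate: 0010001011101110 = 0x22EE (16 bits → U+22EE).

U+22EE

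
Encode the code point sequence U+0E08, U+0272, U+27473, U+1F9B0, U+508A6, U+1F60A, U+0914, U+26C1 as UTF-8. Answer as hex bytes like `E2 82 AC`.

E0 B8 88 C9 B2 F0 A7 91 B3 F0 9F A6 B0 F1 90 A2 A6 F0 9F 98 8A E0 A4 94 E2 9B 81

U+0E08: 3-byte form → E0 B8 88.
U+0272: 2-byte form → C9 B2.
U+27473: 4-byte form → F0 A7 91 B3.
U+1F9B0: 4-byte form → F0 9F A6 B0.
U+508A6: 4-byte form → F1 90 A2 A6.
U+1F60A: 4-byte form → F0 9F 98 8A.
U+0914: 3-byte form → E0 A4 94.
U+26C1: 3-byte form → E2 9B 81.
Concatenated (27 bytes): E0 B8 88 C9 B2 F0 A7 91 B3 F0 9F A6 B0 F1 90 A2 A6 F0 9F 98 8A E0 A4 94 E2 9B 81.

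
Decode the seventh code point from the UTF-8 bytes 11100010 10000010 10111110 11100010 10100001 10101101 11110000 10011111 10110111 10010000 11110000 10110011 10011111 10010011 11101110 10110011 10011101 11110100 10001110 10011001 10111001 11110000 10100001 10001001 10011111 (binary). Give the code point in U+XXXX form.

Offset 0: leading byte 0xE2 = 11100010 → 3-byte char #1 = E2 82 BE.
Offset 3: leading byte 0xE2 = 11100010 → 3-byte char #2 = E2 A1 AD.
Offset 6: leading byte 0xF0 = 11110000 → 4-byte char #3 = F0 9F B7 90.
Offset 10: leading byte 0xF0 = 11110000 → 4-byte char #4 = F0 B3 9F 93.
Offset 14: leading byte 0xEE = 11101110 → 3-byte char #5 = EE B3 9D.
Offset 17: leading byte 0xF4 = 11110100 → 4-byte char #6 = F4 8E 99 B9.
Offset 21: leading byte 0xF0 = 11110000 → 4-byte char #7 = F0 A1 89 9F.
Leading byte 0xF0 = 11110000 matches 11110xxx → 4-byte sequence.
Byte 1: 0xF0 = 11110000, payload 000 (3 bits).
Byte 2: 0xA1 = 10100001 (10xxxxxx ✓), payload 100001.
Byte 3: 0x89 = 10001001 (10xxxxxx ✓), payload 001001.
Byte 4: 0x9F = 10011111 (10xxxxxx ✓), payload 011111.
Concatenate: 000100001001001011111 = 0x2125F (21 bits → U+2125F).

U+2125F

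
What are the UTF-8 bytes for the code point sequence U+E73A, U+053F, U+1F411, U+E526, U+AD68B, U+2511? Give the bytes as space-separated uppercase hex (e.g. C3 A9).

EE 9C BA D4 BF F0 9F 90 91 EE 94 A6 F2 AD 9A 8B E2 94 91

U+E73A: 3-byte form → EE 9C BA.
U+053F: 2-byte form → D4 BF.
U+1F411: 4-byte form → F0 9F 90 91.
U+E526: 3-byte form → EE 94 A6.
U+AD68B: 4-byte form → F2 AD 9A 8B.
U+2511: 3-byte form → E2 94 91.
Concatenated (19 bytes): EE 9C BA D4 BF F0 9F 90 91 EE 94 A6 F2 AD 9A 8B E2 94 91.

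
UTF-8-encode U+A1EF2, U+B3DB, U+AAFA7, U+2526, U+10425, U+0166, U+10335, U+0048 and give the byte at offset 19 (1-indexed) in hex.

0xC5

1-indexed offset 19 is 0-indexed offset 18.
U+A1EF2 → 4-byte form F2 A1 BB B2 at offsets 0–3.
U+B3DB → 3-byte form EB 8F 9B at offsets 4–6.
U+AAFA7 → 4-byte form F2 AA BE A7 at offsets 7–10.
U+2526 → 3-byte form E2 94 A6 at offsets 11–13.
U+10425 → 4-byte form F0 90 90 A5 at offsets 14–17.
U+0166 → 2-byte form C5 A6 at offsets 18–19.
Offset 18 falls in char 6's range; it's byte 1 of C5 A6 = 0xC5.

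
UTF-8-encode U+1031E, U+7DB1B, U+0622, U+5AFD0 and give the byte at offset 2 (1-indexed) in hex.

1-indexed offset 2 is 0-indexed offset 1.
U+1031E → 4-byte form F0 90 8C 9E at offsets 0–3.
Offset 1 falls in char 1's range; it's byte 2 of F0 90 8C 9E = 0x90.

0x90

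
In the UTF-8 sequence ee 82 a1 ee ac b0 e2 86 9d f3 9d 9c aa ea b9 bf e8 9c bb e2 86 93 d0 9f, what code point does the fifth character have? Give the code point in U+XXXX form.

Offset 0: leading byte 0xEE = 11101110 → 3-byte char #1 = EE 82 A1.
Offset 3: leading byte 0xEE = 11101110 → 3-byte char #2 = EE AC B0.
Offset 6: leading byte 0xE2 = 11100010 → 3-byte char #3 = E2 86 9D.
Offset 9: leading byte 0xF3 = 11110011 → 4-byte char #4 = F3 9D 9C AA.
Offset 13: leading byte 0xEA = 11101010 → 3-byte char #5 = EA B9 BF.
Leading byte 0xEA = 11101010 matches 1110xxxx → 3-byte sequence.
Byte 1: 0xEA = 11101010, payload 1010 (4 bits).
Byte 2: 0xB9 = 10111001 (10xxxxxx ✓), payload 111001.
Byte 3: 0xBF = 10111111 (10xxxxxx ✓), payload 111111.
Concatenate: 1010111001111111 = 0xAE7F (16 bits → U+AE7F).

U+AE7F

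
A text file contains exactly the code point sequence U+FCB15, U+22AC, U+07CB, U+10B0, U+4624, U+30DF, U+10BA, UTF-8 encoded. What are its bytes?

F3 BC AC 95 E2 8A AC DF 8B E1 82 B0 E4 98 A4 E3 83 9F E1 82 BA

U+FCB15: 4-byte form → F3 BC AC 95.
U+22AC: 3-byte form → E2 8A AC.
U+07CB: 2-byte form → DF 8B.
U+10B0: 3-byte form → E1 82 B0.
U+4624: 3-byte form → E4 98 A4.
U+30DF: 3-byte form → E3 83 9F.
U+10BA: 3-byte form → E1 82 BA.
Concatenated (21 bytes): F3 BC AC 95 E2 8A AC DF 8B E1 82 B0 E4 98 A4 E3 83 9F E1 82 BA.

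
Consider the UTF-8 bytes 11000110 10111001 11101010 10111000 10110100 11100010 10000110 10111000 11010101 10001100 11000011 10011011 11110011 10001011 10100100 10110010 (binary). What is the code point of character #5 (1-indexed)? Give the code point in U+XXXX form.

U+00DB

Offset 0: leading byte 0xC6 = 11000110 → 2-byte char #1 = C6 B9.
Offset 2: leading byte 0xEA = 11101010 → 3-byte char #2 = EA B8 B4.
Offset 5: leading byte 0xE2 = 11100010 → 3-byte char #3 = E2 86 B8.
Offset 8: leading byte 0xD5 = 11010101 → 2-byte char #4 = D5 8C.
Offset 10: leading byte 0xC3 = 11000011 → 2-byte char #5 = C3 9B.
Leading byte 0xC3 = 11000011 matches 110xxxxx → 2-byte sequence.
Byte 1: 0xC3 = 11000011, payload 00011 (5 bits).
Byte 2: 0x9B = 10011011 (10xxxxxx ✓), payload 011011.
Concatenate: 00011011011 = 0xDB (11 bits → U+00DB).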